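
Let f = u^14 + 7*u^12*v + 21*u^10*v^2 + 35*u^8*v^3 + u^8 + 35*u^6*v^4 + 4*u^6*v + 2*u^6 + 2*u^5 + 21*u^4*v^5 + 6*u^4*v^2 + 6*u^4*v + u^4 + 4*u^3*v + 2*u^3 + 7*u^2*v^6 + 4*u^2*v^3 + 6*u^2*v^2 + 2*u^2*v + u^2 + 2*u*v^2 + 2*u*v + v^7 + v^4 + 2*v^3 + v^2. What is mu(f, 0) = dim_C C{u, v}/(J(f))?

The Hessian of f at 0 is [[2, 2], [2, 2]] with rank 1, so corank 1. A Groebner basis of the Jacobian ideal J(f) in C{u,v} is {u^3 + 11*u^2/24 + 11*u*v/12 - u/6 + v^2/8 - v/6, u^2*v + 29*u^2/24 + 5*u*v/12 + 5*u/6 + 7*v^2/8 + 5*v/6, -13*u^2/24 + u*v^2 - 13*u*v/12 - u/6 - 7*v^2/8 - v/6, -59*u^2/24 + 13*u*v/12 - 11*u/6 + v^3 - v^2/8 - 11*v/6}; counting standard monomials gives mu = 6. Corank 1: A-series; mu = 6 gives A_6.

6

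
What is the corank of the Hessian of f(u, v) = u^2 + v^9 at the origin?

1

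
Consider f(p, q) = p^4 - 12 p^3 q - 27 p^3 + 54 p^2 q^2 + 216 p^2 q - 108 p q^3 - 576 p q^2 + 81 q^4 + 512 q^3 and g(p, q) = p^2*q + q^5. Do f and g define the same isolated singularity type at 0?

No.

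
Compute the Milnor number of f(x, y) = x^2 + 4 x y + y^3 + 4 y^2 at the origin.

2

The Hessian of f at 0 has rank 1. Corank 1: A-series; mu = 2 gives A_2.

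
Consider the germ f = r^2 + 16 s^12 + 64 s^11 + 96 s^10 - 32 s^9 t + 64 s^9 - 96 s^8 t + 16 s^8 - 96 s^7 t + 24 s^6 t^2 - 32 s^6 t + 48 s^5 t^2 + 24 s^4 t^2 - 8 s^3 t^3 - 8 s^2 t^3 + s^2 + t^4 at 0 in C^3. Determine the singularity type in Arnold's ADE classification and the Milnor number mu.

The Hessian of f at 0 is [[2, 0, 0], [0, 0, 0], [0, 0, 2]] with rank 2, so corank 1. A Groebner basis of the Jacobian ideal J(f) in C{s,t,r} is {t^3, s, r}; counting standard monomials gives mu = 3. Corank 1: A-series; mu = 3 gives A_3.

Type A3, Milnor number mu = 3.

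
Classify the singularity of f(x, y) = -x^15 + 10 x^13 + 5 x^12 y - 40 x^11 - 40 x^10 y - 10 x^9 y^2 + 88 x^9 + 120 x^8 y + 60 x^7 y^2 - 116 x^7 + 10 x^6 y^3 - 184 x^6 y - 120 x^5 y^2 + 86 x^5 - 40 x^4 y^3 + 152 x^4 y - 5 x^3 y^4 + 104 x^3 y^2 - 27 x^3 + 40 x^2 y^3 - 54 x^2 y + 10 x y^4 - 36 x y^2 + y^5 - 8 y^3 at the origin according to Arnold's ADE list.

E_{8}

The Hessian of f at 0 has rank 0. Corank 2; j^3 = -(3*x + 2*y)^3 is a perfect cube, so E-series; the 5-jet and mu = 8 give E_8.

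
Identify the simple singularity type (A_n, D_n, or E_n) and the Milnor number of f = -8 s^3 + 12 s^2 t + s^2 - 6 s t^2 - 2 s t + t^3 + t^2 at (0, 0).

Type A_2, Milnor number mu = 2.

The Hessian of f at 0 is [[2, -2], [-2, 2]] with rank 1, so corank 1. A Groebner basis of the Jacobian ideal J(f) in C{s,t} is {t^2, s - t}; counting standard monomials gives mu = 2. Corank 1: A-series; mu = 2 gives A_2.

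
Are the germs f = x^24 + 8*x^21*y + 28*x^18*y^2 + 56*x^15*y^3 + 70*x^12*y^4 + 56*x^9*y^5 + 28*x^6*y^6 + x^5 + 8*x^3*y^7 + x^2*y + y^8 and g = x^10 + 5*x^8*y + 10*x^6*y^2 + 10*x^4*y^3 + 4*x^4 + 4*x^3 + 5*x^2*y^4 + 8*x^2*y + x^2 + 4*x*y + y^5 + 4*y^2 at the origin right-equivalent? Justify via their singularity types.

No.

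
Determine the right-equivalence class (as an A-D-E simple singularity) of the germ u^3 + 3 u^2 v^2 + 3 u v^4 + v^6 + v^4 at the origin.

E_6

The Hessian of f at 0 has rank 0. Corank 2; j^3 = u^3 is a perfect cube, so E-series; the 4-jet and mu = 6 give E_6.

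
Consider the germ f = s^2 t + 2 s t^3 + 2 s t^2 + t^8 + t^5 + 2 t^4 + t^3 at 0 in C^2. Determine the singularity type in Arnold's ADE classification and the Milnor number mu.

Type D9, Milnor number mu = 9.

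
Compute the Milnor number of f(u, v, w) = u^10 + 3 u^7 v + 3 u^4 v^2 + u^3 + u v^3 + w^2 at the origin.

7

The Hessian of f at 0 has rank 1. Corank 2; j^3 = u^3 is a perfect cube, so E-series; the 4-jet and mu = 7 give E_7.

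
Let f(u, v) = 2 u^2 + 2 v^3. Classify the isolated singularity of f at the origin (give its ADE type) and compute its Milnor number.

Type A_2, Milnor number mu = 2.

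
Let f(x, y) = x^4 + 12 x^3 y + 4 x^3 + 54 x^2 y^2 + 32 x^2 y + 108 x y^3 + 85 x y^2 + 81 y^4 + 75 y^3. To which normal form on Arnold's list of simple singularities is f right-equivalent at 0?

D5

The Hessian of f at 0 is [[0, 0], [0, 0]] with rank 0, so corank 2. A Groebner basis of the Jacobian ideal J(f) in C{x,y} is {x*y^2 + 10*x*y + 25*y^2, -4*x*y + y^3 - 10*y^2, x^2 + 11*x*y/2 + 15*y^2/2}; counting standard monomials gives mu = 5. Corank 2; j^3 = (x + 3*y)*(2*x + 5*y)^2 has shape L^2 M (L != M), so D-series; mu = 5 gives D_5.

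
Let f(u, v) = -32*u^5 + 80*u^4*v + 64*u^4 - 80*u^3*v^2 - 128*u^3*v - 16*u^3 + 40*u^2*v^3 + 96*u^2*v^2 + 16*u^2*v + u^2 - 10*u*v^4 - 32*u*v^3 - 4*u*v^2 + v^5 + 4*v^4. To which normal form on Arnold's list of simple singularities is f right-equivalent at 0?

The Hessian of f at 0 is [[2, 0], [0, 0]] with rank 1, so corank 1. A Groebner basis of the Jacobian ideal J(f) in C{u,v} is {u/16 + v^3 - v^2/8, u^2, u*v + u/8 - v^2/4}; counting standard monomials gives mu = 4. Corank 1: A-series; mu = 4 gives A_4.

A_4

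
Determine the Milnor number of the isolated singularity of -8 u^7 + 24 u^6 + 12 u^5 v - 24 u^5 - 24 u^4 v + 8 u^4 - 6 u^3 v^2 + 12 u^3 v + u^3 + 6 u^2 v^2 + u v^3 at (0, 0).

7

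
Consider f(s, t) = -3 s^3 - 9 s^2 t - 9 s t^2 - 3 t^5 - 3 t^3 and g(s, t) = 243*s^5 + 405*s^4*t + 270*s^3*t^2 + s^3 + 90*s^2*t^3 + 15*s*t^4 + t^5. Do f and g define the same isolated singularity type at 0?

The Hessian of f at 0 has rank 0. Corank 2; j^3 = -3*(s + t)^3 is a perfect cube, so E-series; the 5-jet and mu = 8 give E_8. The Hessian of g at 0 has rank 0. Corank 2; j^3 = s^3 is a perfect cube, so E-series; the 5-jet and mu = 8 give E_8. Both have type E_8, hence right-equivalent.

Yes.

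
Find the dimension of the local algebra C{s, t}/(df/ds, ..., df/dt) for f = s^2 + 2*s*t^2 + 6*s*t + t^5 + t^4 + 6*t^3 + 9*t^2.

4

The Hessian of f at 0 has rank 1. Corank 1: A-series; mu = 4 gives A_4.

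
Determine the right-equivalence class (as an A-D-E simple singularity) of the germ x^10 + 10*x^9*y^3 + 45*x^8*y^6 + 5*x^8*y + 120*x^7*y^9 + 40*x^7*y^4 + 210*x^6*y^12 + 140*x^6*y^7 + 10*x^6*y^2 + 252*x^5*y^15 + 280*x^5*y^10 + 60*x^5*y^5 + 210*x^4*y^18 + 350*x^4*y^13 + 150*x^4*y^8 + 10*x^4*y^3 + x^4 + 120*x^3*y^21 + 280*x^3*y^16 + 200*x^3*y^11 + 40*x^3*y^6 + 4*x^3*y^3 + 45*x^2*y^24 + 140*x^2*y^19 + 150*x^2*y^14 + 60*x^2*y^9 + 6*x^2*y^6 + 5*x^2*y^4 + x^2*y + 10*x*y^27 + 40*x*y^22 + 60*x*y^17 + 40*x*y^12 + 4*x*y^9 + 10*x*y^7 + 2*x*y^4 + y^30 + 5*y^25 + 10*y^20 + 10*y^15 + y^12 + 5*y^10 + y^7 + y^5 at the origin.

D_{6}

The Hessian of f at 0 has rank 0. Corank 2; j^3 = x^2*y has shape L^2 M (L != M), so D-series; mu = 6 gives D_6.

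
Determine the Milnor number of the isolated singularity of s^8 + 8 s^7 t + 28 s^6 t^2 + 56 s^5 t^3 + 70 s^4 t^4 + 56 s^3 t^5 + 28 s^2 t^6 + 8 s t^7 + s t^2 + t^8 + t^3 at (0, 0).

The Hessian of f at 0 has rank 0. Corank 2; j^3 = t^2*(s + t) has shape L^2 M (L != M), so D-series; mu = 9 gives D_9.

9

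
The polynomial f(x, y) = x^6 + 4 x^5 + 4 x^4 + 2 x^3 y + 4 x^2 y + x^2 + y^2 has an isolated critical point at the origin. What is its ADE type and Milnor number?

Type A_{1}, Milnor number mu = 1.

The Hessian of f at 0 has rank 2. Corank 0: nondegenerate Morse point, so A_1.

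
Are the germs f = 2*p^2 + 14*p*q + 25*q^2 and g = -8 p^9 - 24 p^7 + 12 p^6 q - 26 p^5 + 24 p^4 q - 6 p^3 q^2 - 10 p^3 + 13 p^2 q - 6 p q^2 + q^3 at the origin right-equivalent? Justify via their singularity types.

No.

The Hessian of f at 0 is [[4, 14], [14, 50]] with rank 2, so corank 0. A Groebner basis of the Jacobian ideal J(f) in C{p,q} is {p, q}; counting standard monomials gives mu = 1. Corank 0: nondegenerate Morse point, so A_1. The Hessian of g at 0 is [[0, 0], [0, 0]] with rank 0, so corank 2. A Groebner basis of the Jacobian ideal J(g) in C{p,q} is {q^3, p^2 - 3*q^2/11, p*q - 6*q^2/11}; counting standard monomials gives mu = 4. Corank 2; j^3 = -(2*p - q)*(5*p^2 - 4*p*q + q^2) splits into three distinct lines over C (the quadratic factor has nonzero discriminant), so D_4. f is A_1 but g is D_4, hence not right-equivalent.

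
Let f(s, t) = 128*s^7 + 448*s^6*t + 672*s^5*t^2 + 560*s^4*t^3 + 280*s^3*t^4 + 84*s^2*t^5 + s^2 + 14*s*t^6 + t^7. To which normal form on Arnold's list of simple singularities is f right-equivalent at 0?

A_{6}

The Hessian of f at 0 has rank 1. Corank 1: A-series; mu = 6 gives A_6.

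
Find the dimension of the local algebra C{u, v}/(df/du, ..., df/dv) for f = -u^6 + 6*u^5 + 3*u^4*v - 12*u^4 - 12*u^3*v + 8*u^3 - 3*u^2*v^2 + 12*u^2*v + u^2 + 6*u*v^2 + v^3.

2

The Hessian of f at 0 is [[2, 0], [0, 0]] with rank 1, so corank 1. A Groebner basis of the Jacobian ideal J(f) in C{u,v} is {v^2, u}; counting standard monomials gives mu = 2. Corank 1: A-series; mu = 2 gives A_2.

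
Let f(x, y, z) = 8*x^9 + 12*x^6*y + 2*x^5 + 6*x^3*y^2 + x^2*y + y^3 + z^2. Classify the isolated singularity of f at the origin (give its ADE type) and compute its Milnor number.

Type D4, Milnor number mu = 4.

The Hessian of f at 0 is [[0, 0, 0], [0, 0, 0], [0, 0, 2]] with rank 1, so corank 2. A Groebner basis of the Jacobian ideal J(f) in C{x,y,z} is {y^3, x^2 + 3*y^2, x*y, z}; counting standard monomials gives mu = 4. Corank 2; j^3 = y*(x^2 + y^2) splits into three distinct lines over C (the quadratic factor has nonzero discriminant), so D_4.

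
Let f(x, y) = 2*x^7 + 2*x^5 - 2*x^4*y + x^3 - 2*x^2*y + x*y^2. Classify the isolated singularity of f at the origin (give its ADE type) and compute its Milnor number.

The Hessian of f at 0 has rank 0. Corank 2; j^3 = x*(x - y)^2 has shape L^2 M (L != M), so D-series; mu = 8 gives D_8.

Type D_8, Milnor number mu = 8.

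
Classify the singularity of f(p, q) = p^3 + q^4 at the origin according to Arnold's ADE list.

The Hessian of f at 0 has rank 0. Corank 2; j^3 = p^3 is a perfect cube, so E-series; the 4-jet and mu = 6 give E_6.

E_6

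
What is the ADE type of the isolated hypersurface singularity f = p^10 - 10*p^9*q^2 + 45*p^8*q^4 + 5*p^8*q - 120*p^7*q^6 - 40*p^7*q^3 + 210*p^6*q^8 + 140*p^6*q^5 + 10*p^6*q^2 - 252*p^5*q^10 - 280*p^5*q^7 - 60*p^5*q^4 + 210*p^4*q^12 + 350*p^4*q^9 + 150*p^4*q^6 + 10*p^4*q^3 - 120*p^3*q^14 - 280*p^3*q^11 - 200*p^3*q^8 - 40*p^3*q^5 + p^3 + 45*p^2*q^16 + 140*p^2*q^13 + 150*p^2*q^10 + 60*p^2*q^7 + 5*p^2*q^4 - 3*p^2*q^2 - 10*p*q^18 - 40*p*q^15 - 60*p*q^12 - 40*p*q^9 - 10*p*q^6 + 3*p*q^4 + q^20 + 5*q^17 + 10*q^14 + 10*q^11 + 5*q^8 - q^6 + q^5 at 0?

E_8

The Hessian of f at 0 is [[0, 0], [0, 0]] with rank 0, so corank 2. A Groebner basis of the Jacobian ideal J(f) in C{p,q} is {q^4, p^3, -p^2/2 + p*q^2}; counting standard monomials gives mu = 8. Corank 2; j^3 = p^3 is a perfect cube, so E-series; the 5-jet and mu = 8 give E_8.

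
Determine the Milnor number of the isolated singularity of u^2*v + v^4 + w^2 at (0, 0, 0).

5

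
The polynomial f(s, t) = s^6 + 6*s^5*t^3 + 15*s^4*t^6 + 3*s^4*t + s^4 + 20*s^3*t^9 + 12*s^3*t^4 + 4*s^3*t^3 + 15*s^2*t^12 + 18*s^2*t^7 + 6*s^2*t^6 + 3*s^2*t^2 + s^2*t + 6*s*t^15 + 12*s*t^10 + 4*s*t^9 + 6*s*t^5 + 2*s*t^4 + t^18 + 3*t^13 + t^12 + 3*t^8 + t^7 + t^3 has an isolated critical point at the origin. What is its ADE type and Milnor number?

The Hessian of f at 0 has rank 0. Corank 2; j^3 = t*(s^2 + t^2) splits into three distinct lines over C (the quadratic factor has nonzero discriminant), so D_4.

Type D4, Milnor number mu = 4.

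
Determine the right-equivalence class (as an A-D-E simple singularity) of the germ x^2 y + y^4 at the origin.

D5

The Hessian of f at 0 is [[0, 0], [0, 0]] with rank 0, so corank 2. A Groebner basis of the Jacobian ideal J(f) in C{x,y} is {x^3, x^2/4 + y^3, x*y}; counting standard monomials gives mu = 5. Corank 2; j^3 = x^2*y has shape L^2 M (L != M), so D-series; mu = 5 gives D_5.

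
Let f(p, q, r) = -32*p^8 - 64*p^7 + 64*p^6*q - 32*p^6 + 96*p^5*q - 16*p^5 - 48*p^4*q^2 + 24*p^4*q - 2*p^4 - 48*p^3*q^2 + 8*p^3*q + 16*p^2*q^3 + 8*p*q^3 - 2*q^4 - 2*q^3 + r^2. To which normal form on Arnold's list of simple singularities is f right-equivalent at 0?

E_6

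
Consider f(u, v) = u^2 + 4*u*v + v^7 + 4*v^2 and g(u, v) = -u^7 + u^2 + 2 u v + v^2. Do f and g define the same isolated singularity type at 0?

Yes.

The Hessian of f at 0 has rank 1. Corank 1: A-series; mu = 6 gives A_6. The Hessian of g at 0 has rank 1. Corank 1: A-series; mu = 6 gives A_6. Both have type A_6, hence right-equivalent.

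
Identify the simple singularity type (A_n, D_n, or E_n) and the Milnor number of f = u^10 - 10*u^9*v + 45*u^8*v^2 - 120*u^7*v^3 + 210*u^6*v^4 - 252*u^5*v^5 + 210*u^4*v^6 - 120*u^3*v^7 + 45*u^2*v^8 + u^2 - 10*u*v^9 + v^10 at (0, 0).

Type A9, Milnor number mu = 9.

The Hessian of f at 0 is [[2, 0], [0, 0]] with rank 1, so corank 1. A Groebner basis of the Jacobian ideal J(f) in C{u,v} is {v^9, u}; counting standard monomials gives mu = 9. Corank 1: A-series; mu = 9 gives A_9.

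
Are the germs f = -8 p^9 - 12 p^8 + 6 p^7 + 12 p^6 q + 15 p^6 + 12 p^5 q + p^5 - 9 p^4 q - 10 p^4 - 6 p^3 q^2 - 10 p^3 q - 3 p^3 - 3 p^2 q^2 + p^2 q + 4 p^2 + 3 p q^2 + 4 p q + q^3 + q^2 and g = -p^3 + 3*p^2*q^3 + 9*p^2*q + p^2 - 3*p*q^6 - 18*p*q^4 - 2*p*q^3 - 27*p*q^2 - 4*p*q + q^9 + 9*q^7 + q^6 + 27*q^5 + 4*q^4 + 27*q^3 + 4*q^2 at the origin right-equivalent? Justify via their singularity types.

Yes.

The Hessian of f at 0 has rank 1. Corank 1: A-series; mu = 2 gives A_2. The Hessian of g at 0 has rank 1. Corank 1: A-series; mu = 2 gives A_2. Both have type A_2, hence right-equivalent.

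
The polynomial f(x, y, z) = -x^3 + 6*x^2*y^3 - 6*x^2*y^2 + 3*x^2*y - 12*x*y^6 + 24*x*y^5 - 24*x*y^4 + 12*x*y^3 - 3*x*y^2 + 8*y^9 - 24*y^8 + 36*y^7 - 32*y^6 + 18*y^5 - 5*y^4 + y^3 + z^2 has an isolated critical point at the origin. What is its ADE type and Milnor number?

Type E6, Milnor number mu = 6.

The Hessian of f at 0 has rank 1. Corank 2; j^3 = -(x - y)^3 is a perfect cube, so E-series; the 4-jet and mu = 6 give E_6.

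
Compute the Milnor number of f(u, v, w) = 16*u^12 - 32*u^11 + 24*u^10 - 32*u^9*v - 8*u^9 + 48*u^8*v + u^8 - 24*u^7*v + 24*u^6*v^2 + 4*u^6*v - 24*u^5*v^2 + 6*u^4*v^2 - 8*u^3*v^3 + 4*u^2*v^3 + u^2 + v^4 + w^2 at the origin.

3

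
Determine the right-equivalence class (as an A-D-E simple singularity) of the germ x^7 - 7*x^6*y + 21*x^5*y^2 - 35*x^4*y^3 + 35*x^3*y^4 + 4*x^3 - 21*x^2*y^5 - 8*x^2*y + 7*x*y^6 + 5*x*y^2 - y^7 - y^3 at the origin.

The Hessian of f at 0 is [[0, 0], [0, 0]] with rank 0, so corank 2. A Groebner basis of the Jacobian ideal J(f) in C{x,y} is {128*x*y/7 + y^6 - 64*y^2/7, x*y^2 - y^3/2, x^2 - 3*x*y/2 + y^2/2}; counting standard monomials gives mu = 8. Corank 2; j^3 = (x - y)*(2*x - y)^2 has shape L^2 M (L != M), so D-series; mu = 8 gives D_8.

D8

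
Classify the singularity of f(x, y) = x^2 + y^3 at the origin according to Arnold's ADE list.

A_2

The Hessian of f at 0 is [[2, 0], [0, 0]] with rank 1, so corank 1. A Groebner basis of the Jacobian ideal J(f) in C{x,y} is {y^2, x}; counting standard monomials gives mu = 2. Corank 1: A-series; mu = 2 gives A_2.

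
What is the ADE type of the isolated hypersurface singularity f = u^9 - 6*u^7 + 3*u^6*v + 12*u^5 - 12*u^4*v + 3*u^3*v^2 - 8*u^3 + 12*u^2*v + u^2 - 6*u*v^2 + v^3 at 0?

A2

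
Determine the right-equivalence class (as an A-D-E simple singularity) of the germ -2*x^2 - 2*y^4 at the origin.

A_{3}

The Hessian of f at 0 has rank 1. Corank 1: A-series; mu = 3 gives A_3.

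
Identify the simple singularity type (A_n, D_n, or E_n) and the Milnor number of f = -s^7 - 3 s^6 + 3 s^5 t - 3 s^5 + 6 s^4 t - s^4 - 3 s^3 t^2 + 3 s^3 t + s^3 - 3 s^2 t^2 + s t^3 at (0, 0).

Type E7, Milnor number mu = 7.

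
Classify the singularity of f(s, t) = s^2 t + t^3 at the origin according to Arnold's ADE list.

The Hessian of f at 0 has rank 0. Corank 2; j^3 = t*(s^2 + t^2) splits into three distinct lines over C (the quadratic factor has nonzero discriminant), so D_4.

D4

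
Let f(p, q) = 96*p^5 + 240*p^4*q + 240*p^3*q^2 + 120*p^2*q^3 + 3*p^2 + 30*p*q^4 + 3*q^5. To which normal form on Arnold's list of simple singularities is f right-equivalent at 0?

A4

The Hessian of f at 0 is [[6, 0], [0, 0]] with rank 1, so corank 1. A Groebner basis of the Jacobian ideal J(f) in C{p,q} is {q^4, p}; counting standard monomials gives mu = 4. Corank 1: A-series; mu = 4 gives A_4.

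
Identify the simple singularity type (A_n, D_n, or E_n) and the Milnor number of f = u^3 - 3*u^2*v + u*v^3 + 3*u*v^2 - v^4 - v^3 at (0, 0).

The Hessian of f at 0 is [[0, 0], [0, 0]] with rank 0, so corank 2. A Groebner basis of the Jacobian ideal J(f) in C{u,v} is {u^3 - 3*u^2*v - 6*u^2 + 12*u*v - 6*v^2, 3*u^2 + u*v^2 - 6*u*v + 3*v^2, 3*u^2 - 6*u*v + v^3 + 3*v^2}; counting standard monomials gives mu = 7. Corank 2; j^3 = (u - v)^3 is a perfect cube, so E-series; the 4-jet and mu = 7 give E_7.

Type E_7, Milnor number mu = 7.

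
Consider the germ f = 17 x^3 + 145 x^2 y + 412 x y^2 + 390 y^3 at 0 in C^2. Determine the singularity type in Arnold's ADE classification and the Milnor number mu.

Type D_{4}, Milnor number mu = 4.

The Hessian of f at 0 is [[0, 0], [0, 0]] with rank 0, so corank 2. A Groebner basis of the Jacobian ideal J(f) in C{x,y} is {y^3, x^2 - 94*y^2/13, x*y + 35*y^2/13}; counting standard monomials gives mu = 4. Corank 2; j^3 = (x + 3*y)*(17*x^2 + 94*x*y + 130*y^2) splits into three distinct lines over C (the quadratic factor has nonzero discriminant), so D_4.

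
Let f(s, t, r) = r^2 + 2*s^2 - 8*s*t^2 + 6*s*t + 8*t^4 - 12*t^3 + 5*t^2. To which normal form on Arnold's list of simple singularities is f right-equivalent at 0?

A_{1}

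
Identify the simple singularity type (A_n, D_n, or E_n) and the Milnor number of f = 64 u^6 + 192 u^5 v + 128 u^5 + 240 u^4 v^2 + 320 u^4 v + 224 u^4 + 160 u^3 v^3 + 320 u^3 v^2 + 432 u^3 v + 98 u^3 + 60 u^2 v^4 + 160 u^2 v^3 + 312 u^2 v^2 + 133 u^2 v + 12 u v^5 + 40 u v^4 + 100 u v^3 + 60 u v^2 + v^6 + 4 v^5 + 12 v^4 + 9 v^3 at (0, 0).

Type D_7, Milnor number mu = 7.

The Hessian of f at 0 is [[0, 0], [0, 0]] with rank 0, so corank 2. A Groebner basis of the Jacobian ideal J(f) in C{u,v} is {2235331*u^2/348 + 2941225*u*v/696 + v^4 - 2597*v^3/348 + 146461*v^2/232, u^3 + 651*u^2/58 + 1461*u*v/116 + 39*v^3/406 + 387*v^2/116, u^2*v - 1715*u^2/87 - 3731*u*v/174 - 128*v^3/609 - 323*v^2/58, 4459*u^2/174 + u*v^2 + 9457*u*v/348 + 559*v^3/1218 + 805*v^2/116}; counting standard monomials gives mu = 7. Corank 2; j^3 = (2*u + v)*(7*u + 3*v)^2 has shape L^2 M (L != M), so D-series; mu = 7 gives D_7.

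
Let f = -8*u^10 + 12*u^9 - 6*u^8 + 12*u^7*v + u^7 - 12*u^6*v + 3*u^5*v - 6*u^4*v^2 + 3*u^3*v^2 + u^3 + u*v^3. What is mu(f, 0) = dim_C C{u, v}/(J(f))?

7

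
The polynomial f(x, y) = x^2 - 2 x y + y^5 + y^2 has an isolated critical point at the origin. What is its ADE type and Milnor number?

Type A_{4}, Milnor number mu = 4.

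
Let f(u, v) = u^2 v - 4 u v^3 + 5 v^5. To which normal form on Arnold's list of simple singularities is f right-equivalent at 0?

D_6

The Hessian of f at 0 is [[0, 0], [0, 0]] with rank 0, so corank 2. A Groebner basis of the Jacobian ideal J(f) in C{u,v} is {u^3, u^2*v, 2*u^2 + u*v^2, -u*v/2 + v^3}; counting standard monomials gives mu = 6. Corank 2; j^3 = u^2*v has shape L^2 M (L != M), so D-series; mu = 6 gives D_6.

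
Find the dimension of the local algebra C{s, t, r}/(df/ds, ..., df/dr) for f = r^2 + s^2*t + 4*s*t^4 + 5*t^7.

The Hessian of f at 0 is [[0, 0, 0], [0, 0, 0], [0, 0, 2]] with rank 1, so corank 2. A Groebner basis of the Jacobian ideal J(f) in C{s,t,r} is {-2*s^2/3 + s*t^3, s*t/2 + t^4, s^3, s^2*t, r}; counting standard monomials gives mu = 8. Corank 2; j^3 = s^2*t has shape L^2 M (L != M), so D-series; mu = 8 gives D_8.

8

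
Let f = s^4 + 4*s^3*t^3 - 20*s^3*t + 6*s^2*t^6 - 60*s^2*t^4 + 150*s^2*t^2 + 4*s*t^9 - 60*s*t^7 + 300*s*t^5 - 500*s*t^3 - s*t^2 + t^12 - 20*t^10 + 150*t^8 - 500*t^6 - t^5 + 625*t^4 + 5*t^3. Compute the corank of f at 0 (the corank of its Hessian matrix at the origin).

2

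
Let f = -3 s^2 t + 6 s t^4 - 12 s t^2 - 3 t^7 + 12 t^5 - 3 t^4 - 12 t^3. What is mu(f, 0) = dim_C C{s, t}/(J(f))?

5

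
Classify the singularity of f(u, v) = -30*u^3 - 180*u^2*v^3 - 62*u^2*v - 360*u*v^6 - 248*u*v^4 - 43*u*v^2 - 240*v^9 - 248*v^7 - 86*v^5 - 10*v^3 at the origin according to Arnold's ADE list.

The Hessian of f at 0 has rank 0. Corank 2; j^3 = -(3*u + 2*v)*(10*u^2 + 14*u*v + 5*v^2) splits into three distinct lines over C (the quadratic factor has nonzero discriminant), so D_4.

D4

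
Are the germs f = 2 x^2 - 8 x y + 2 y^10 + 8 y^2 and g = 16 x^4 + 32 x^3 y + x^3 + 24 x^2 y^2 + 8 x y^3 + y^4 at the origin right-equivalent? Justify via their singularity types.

No.

The Hessian of f at 0 is [[4, -8], [-8, 16]] with rank 1, so corank 1. A Groebner basis of the Jacobian ideal J(f) in C{x,y} is {y^9, x - 2*y}; counting standard monomials gives mu = 9. Corank 1: A-series; mu = 9 gives A_9. The Hessian of g at 0 is [[0, 0], [0, 0]] with rank 0, so corank 2. A Groebner basis of the Jacobian ideal J(g) in C{x,y} is {y^4, x*y^2 + y^3/6, x^2}; counting standard monomials gives mu = 6. Corank 2; j^3 = x^3 is a perfect cube, so E-series; the 4-jet and mu = 6 give E_6. f is A_9 but g is E_6, hence not right-equivalent.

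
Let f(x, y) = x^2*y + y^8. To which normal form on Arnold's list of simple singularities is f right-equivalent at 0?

D_{9}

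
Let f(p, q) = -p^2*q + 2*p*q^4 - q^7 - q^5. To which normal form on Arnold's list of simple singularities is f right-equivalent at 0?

The Hessian of f at 0 has rank 0. Corank 2; j^3 = -p^2*q has shape L^2 M (L != M), so D-series; mu = 6 gives D_6.

D_{6}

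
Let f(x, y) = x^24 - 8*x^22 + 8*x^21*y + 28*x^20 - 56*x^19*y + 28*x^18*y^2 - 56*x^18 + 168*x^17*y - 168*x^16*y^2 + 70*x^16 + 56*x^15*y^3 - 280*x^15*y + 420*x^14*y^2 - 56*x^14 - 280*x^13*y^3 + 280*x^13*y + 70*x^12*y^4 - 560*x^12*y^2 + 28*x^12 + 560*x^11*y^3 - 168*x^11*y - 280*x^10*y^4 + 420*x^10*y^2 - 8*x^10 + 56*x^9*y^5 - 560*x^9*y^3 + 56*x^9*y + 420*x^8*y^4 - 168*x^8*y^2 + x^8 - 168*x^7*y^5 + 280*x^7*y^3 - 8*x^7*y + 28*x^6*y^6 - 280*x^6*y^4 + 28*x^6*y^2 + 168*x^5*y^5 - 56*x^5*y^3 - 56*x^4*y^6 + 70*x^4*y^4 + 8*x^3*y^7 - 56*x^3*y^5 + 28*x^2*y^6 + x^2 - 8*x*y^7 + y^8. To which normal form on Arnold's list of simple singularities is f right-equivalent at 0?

A_7

The Hessian of f at 0 has rank 1. Corank 1: A-series; mu = 7 gives A_7.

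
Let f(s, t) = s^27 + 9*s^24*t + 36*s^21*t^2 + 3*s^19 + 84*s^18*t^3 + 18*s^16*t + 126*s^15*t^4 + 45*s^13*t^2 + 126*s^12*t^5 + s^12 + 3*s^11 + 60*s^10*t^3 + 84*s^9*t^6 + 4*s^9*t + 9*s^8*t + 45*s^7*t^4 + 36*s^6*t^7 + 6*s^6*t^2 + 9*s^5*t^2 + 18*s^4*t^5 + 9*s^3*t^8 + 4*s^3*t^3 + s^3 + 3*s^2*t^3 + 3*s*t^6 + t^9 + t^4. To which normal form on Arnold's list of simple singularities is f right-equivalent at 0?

E_{6}

The Hessian of f at 0 is [[0, 0], [0, 0]] with rank 0, so corank 2. A Groebner basis of the Jacobian ideal J(f) in C{s,t} is {t^3, s^2}; counting standard monomials gives mu = 6. Corank 2; j^3 = s^3 is a perfect cube, so E-series; the 4-jet and mu = 6 give E_6.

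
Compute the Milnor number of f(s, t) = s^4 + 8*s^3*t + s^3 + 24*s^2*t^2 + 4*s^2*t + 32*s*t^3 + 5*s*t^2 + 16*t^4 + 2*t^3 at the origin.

5

The Hessian of f at 0 has rank 0. Corank 2; j^3 = (s + t)^2*(s + 2*t) has shape L^2 M (L != M), so D-series; mu = 5 gives D_5.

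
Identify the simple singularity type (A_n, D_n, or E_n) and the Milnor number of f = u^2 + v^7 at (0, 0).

Type A_{6}, Milnor number mu = 6.

The Hessian of f at 0 is [[2, 0], [0, 0]] with rank 1, so corank 1. A Groebner basis of the Jacobian ideal J(f) in C{u,v} is {v^6, u}; counting standard monomials gives mu = 6. Corank 1: A-series; mu = 6 gives A_6.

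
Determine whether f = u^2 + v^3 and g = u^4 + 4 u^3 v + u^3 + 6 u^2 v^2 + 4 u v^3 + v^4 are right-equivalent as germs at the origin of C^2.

No.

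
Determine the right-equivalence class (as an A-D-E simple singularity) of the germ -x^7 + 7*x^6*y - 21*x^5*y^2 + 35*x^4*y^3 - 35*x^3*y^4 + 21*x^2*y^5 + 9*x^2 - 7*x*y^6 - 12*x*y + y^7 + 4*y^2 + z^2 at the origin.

The Hessian of f at 0 is [[18, -12, 0], [-12, 8, 0], [0, 0, 2]] with rank 2, so corank 1. A Groebner basis of the Jacobian ideal J(f) in C{x,y,z} is {y^6, x - 2*y/3, z}; counting standard monomials gives mu = 6. Corank 1: A-series; mu = 6 gives A_6.

A_{6}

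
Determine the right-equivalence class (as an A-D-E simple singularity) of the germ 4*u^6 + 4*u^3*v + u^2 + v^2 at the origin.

A_1

The Hessian of f at 0 is [[2, 0], [0, 2]] with rank 2, so corank 0. A Groebner basis of the Jacobian ideal J(f) in C{u,v} is {u, v}; counting standard monomials gives mu = 1. Corank 0: nondegenerate Morse point, so A_1.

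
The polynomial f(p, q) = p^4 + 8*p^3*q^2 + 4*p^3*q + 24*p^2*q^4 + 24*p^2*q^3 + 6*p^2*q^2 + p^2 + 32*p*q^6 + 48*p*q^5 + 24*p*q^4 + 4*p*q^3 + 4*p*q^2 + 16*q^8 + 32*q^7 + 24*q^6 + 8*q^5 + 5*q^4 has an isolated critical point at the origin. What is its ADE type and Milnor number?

Type A_3, Milnor number mu = 3.

The Hessian of f at 0 has rank 1. Corank 1: A-series; mu = 3 gives A_3.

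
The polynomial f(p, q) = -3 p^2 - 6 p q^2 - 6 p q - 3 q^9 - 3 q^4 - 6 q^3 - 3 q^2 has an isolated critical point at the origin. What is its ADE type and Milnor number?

The Hessian of f at 0 is [[-6, -6], [-6, -6]] with rank 1, so corank 1. A Groebner basis of the Jacobian ideal J(f) in C{p,q} is {p^4 + 4*p^3*q - 6*p^3 - 10*p^2*q + 5*p^2 + 6*p*q - p - q, p + q^2 + q}; counting standard monomials gives mu = 8. Corank 1: A-series; mu = 8 gives A_8.

Type A_8, Milnor number mu = 8.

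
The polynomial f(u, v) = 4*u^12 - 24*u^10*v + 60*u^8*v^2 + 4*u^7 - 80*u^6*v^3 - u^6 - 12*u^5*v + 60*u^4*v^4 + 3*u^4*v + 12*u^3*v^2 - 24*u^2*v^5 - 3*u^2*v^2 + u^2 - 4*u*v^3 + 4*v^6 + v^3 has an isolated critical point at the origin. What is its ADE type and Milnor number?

The Hessian of f at 0 is [[2, 0], [0, 0]] with rank 1, so corank 1. A Groebner basis of the Jacobian ideal J(f) in C{u,v} is {v^2, u}; counting standard monomials gives mu = 2. Corank 1: A-series; mu = 2 gives A_2.

Type A_2, Milnor number mu = 2.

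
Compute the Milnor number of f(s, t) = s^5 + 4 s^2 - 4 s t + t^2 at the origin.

4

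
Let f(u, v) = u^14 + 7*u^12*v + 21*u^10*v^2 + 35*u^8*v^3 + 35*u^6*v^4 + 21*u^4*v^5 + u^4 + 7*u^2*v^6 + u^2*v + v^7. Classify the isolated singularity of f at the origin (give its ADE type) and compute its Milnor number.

Type D_8, Milnor number mu = 8.

The Hessian of f at 0 has rank 0. Corank 2; j^3 = u^2*v has shape L^2 M (L != M), so D-series; mu = 8 gives D_8.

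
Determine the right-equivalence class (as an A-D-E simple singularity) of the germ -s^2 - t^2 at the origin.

A1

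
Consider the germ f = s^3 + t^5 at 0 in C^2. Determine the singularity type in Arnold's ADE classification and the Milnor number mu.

Type E_{8}, Milnor number mu = 8.

The Hessian of f at 0 has rank 0. Corank 2; j^3 = s^3 is a perfect cube, so E-series; the 5-jet and mu = 8 give E_8.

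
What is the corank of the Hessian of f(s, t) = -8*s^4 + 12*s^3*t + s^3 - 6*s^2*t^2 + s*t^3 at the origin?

Hessian at 0 has rank 0.

2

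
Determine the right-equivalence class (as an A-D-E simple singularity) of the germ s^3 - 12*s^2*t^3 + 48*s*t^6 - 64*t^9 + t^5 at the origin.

E_{8}

The Hessian of f at 0 has rank 0. Corank 2; j^3 = s^3 is a perfect cube, so E-series; the 5-jet and mu = 8 give E_8.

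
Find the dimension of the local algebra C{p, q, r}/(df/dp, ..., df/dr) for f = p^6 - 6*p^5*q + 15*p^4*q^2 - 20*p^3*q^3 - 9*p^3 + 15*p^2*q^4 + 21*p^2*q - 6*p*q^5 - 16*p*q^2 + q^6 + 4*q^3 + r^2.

The Hessian of f at 0 has rank 1. Corank 2; j^3 = -(p - q)*(3*p - 2*q)^2 has shape L^2 M (L != M), so D-series; mu = 7 gives D_7.

7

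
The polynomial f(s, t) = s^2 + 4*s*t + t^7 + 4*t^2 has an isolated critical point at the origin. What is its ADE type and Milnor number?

Type A_{6}, Milnor number mu = 6.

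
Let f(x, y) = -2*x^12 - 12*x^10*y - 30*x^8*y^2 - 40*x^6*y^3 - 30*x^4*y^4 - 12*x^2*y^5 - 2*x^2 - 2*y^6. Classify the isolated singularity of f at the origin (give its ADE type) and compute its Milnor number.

Type A5, Milnor number mu = 5.

The Hessian of f at 0 has rank 1. Corank 1: A-series; mu = 5 gives A_5.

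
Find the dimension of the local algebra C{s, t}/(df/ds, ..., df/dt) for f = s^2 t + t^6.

7

The Hessian of f at 0 is [[0, 0], [0, 0]] with rank 0, so corank 2. A Groebner basis of the Jacobian ideal J(f) in C{s,t} is {s^2/6 + t^5, s^3, s*t}; counting standard monomials gives mu = 7. Corank 2; j^3 = s^2*t has shape L^2 M (L != M), so D-series; mu = 7 gives D_7.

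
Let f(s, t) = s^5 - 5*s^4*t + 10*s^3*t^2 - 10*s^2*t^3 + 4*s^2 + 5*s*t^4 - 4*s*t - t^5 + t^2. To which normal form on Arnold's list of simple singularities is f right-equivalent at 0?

A_4

The Hessian of f at 0 has rank 1. Corank 1: A-series; mu = 4 gives A_4.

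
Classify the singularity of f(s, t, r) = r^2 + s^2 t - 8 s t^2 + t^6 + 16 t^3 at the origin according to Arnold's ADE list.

D_7

The Hessian of f at 0 is [[0, 0, 0], [0, 0, 0], [0, 0, 2]] with rank 1, so corank 2. A Groebner basis of the Jacobian ideal J(f) in C{s,t,r} is {s^2/6 + t^5 - 8*t^2/3, s^3 - 64*t^3, s*t - 4*t^2, r}; counting standard monomials gives mu = 7. Corank 2; j^3 = t*(s - 4*t)^2 has shape L^2 M (L != M), so D-series; mu = 7 gives D_7.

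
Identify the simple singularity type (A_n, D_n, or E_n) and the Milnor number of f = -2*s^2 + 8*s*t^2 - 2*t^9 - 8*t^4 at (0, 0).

Type A_8, Milnor number mu = 8.

The Hessian of f at 0 has rank 1. Corank 1: A-series; mu = 8 gives A_8.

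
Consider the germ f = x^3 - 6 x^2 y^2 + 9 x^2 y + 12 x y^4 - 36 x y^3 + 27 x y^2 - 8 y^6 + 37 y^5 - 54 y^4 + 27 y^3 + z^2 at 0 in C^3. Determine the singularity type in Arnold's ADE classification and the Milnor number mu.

Type E_8, Milnor number mu = 8.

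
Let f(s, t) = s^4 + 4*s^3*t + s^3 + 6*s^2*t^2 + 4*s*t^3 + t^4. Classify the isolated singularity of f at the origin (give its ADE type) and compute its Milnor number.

Type E_6, Milnor number mu = 6.

The Hessian of f at 0 is [[0, 0], [0, 0]] with rank 0, so corank 2. A Groebner basis of the Jacobian ideal J(f) in C{s,t} is {t^4, s*t^2 + t^3/3, s^2}; counting standard monomials gives mu = 6. Corank 2; j^3 = s^3 is a perfect cube, so E-series; the 4-jet and mu = 6 give E_6.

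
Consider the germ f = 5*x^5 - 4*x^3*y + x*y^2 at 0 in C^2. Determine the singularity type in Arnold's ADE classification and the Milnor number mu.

The Hessian of f at 0 is [[0, 0], [0, 0]] with rank 0, so corank 2. A Groebner basis of the Jacobian ideal J(f) in C{x,y} is {x^3 - x*y/2, x^2*y + 2*y^2, x*y^2, y^3}; counting standard monomials gives mu = 6. Corank 2; j^3 = x*y^2 has shape L^2 M (L != M), so D-series; mu = 6 gives D_6.

Type D6, Milnor number mu = 6.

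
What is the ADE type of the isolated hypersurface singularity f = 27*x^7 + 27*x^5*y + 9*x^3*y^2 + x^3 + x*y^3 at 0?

E7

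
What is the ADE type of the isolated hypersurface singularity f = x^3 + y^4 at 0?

E6

The Hessian of f at 0 has rank 0. Corank 2; j^3 = x^3 is a perfect cube, so E-series; the 4-jet and mu = 6 give E_6.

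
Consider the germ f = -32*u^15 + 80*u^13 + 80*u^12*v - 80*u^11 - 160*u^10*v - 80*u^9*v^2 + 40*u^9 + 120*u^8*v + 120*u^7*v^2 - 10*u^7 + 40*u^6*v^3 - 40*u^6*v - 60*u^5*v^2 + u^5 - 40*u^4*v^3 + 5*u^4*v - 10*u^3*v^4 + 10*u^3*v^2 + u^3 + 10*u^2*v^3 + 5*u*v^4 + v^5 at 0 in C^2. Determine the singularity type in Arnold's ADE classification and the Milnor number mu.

The Hessian of f at 0 is [[0, 0], [0, 0]] with rank 0, so corank 2. A Groebner basis of the Jacobian ideal J(f) in C{u,v} is {v^5, u*v^3 + v^4/4, u^2}; counting standard monomials gives mu = 8. Corank 2; j^3 = u^3 is a perfect cube, so E-series; the 5-jet and mu = 8 give E_8.

Type E8, Milnor number mu = 8.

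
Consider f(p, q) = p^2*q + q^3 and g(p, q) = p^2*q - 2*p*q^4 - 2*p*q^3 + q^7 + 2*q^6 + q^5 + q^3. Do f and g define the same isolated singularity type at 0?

The Hessian of f at 0 has rank 0. Corank 2; j^3 = q*(p^2 + q^2) splits into three distinct lines over C (the quadratic factor has nonzero discriminant), so D_4. The Hessian of g at 0 has rank 0. Corank 2; j^3 = q*(p^2 + q^2) splits into three distinct lines over C (the quadratic factor has nonzero discriminant), so D_4. Both have type D_4, hence right-equivalent.

Yes.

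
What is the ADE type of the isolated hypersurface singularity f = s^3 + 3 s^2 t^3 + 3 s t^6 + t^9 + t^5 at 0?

E8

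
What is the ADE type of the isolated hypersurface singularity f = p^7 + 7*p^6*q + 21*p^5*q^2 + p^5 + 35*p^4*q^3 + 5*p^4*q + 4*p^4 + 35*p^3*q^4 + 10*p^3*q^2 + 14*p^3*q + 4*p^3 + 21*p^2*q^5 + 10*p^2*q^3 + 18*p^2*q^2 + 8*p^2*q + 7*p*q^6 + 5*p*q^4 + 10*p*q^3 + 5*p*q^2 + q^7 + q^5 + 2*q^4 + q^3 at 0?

D8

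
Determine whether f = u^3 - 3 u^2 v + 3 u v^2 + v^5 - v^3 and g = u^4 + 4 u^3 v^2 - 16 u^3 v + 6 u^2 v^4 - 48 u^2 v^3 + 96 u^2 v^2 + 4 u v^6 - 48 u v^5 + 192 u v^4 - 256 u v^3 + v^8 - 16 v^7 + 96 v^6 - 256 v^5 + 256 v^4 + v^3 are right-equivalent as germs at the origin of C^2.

No.

The Hessian of f at 0 has rank 0. Corank 2; j^3 = (u - v)^3 is a perfect cube, so E-series; the 5-jet and mu = 8 give E_8. The Hessian of g at 0 has rank 0. Corank 2; j^3 = v^3 is a perfect cube, so E-series; the 4-jet and mu = 6 give E_6. f is E_8 but g is E_6, hence not right-equivalent.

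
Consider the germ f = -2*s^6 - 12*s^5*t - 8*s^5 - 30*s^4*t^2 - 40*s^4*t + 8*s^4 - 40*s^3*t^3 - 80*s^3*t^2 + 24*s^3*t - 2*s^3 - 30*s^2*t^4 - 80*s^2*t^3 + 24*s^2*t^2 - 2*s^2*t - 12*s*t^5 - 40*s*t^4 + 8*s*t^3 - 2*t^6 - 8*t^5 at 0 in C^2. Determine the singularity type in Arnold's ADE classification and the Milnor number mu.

The Hessian of f at 0 is [[0, 0], [0, 0]] with rank 0, so corank 2. A Groebner basis of the Jacobian ideal J(f) in C{s,t} is {23*s^2/12 - 13*s*t/12 + t^4 + 13*t^3/6, s^3, s^2*t - 4*s^2/3 + 2*s*t/3 - 4*t^3/3, 7*s^2/6 + s*t^2 - 5*s*t/6 + 5*t^3/3}; counting standard monomials gives mu = 7. Corank 2; j^3 = -2*s^2*(s + t) has shape L^2 M (L != M), so D-series; mu = 7 gives D_7.

Type D7, Milnor number mu = 7.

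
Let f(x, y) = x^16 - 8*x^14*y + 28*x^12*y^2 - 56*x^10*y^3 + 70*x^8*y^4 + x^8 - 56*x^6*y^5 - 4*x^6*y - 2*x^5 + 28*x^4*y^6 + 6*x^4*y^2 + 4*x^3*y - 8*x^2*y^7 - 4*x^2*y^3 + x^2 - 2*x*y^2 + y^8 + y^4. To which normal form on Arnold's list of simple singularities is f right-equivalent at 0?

A_7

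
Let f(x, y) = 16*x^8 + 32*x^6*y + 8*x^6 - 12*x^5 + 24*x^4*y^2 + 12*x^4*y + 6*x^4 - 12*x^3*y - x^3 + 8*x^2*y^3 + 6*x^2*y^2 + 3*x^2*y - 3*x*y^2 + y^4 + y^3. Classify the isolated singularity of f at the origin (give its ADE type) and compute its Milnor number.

The Hessian of f at 0 has rank 0. Corank 2; j^3 = -(x - y)^3 is a perfect cube, so E-series; the 4-jet and mu = 6 give E_6.

Type E6, Milnor number mu = 6.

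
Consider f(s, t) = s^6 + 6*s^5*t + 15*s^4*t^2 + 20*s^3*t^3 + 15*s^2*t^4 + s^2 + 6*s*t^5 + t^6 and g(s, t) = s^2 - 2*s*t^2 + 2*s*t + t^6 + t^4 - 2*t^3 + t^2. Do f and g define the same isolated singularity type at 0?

The Hessian of f at 0 has rank 1. Corank 1: A-series; mu = 5 gives A_5. The Hessian of g at 0 has rank 1. Corank 1: A-series; mu = 5 gives A_5. Both have type A_5, hence right-equivalent.

Yes.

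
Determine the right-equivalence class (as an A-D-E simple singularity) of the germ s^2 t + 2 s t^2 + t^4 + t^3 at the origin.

D5

The Hessian of f at 0 has rank 0. Corank 2; j^3 = t*(s + t)^2 has shape L^2 M (L != M), so D-series; mu = 5 gives D_5.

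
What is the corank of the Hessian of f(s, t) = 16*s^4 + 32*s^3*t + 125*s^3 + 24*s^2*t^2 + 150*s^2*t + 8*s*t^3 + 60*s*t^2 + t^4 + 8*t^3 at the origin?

2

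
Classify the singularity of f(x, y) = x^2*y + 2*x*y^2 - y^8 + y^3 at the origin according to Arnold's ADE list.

The Hessian of f at 0 is [[0, 0], [0, 0]] with rank 0, so corank 2. A Groebner basis of the Jacobian ideal J(f) in C{x,y} is {-x^2/8 + y^7 + y^2/8, x^3 + y^3, x*y + y^2}; counting standard monomials gives mu = 9. Corank 2; j^3 = y*(x + y)^2 has shape L^2 M (L != M), so D-series; mu = 9 gives D_9.

D_9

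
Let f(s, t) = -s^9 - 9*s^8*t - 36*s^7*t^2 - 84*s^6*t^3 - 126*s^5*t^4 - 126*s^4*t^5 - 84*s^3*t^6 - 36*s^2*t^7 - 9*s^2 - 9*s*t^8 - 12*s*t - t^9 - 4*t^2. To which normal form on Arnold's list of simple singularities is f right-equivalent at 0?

The Hessian of f at 0 is [[-18, -12], [-12, -8]] with rank 1, so corank 1. A Groebner basis of the Jacobian ideal J(f) in C{s,t} is {t^8, s + 2*t/3}; counting standard monomials gives mu = 8. Corank 1: A-series; mu = 8 gives A_8.

A8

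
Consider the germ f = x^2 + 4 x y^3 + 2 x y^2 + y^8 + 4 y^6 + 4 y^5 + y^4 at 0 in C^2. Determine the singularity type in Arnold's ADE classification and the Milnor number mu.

Type A_{7}, Milnor number mu = 7.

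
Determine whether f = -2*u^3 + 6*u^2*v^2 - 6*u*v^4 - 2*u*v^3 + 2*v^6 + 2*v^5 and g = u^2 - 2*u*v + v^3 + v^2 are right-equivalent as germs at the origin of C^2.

No.

The Hessian of f at 0 has rank 0. Corank 2; j^3 = -2*u^3 is a perfect cube, so E-series; the 4-jet and mu = 7 give E_7. The Hessian of g at 0 has rank 1. Corank 1: A-series; mu = 2 gives A_2. f is E_7 but g is A_2, hence not right-equivalent.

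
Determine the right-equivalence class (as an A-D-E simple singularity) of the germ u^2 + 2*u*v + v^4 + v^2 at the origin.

The Hessian of f at 0 is [[2, 2], [2, 2]] with rank 1, so corank 1. A Groebner basis of the Jacobian ideal J(f) in C{u,v} is {v^3, u + v}; counting standard monomials gives mu = 3. Corank 1: A-series; mu = 3 gives A_3.

A3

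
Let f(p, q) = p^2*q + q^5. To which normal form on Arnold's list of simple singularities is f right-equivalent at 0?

D_6

The Hessian of f at 0 is [[0, 0], [0, 0]] with rank 0, so corank 2. A Groebner basis of the Jacobian ideal J(f) in C{p,q} is {p^2/5 + q^4, p^3, p*q}; counting standard monomials gives mu = 6. Corank 2; j^3 = p^2*q has shape L^2 M (L != M), so D-series; mu = 6 gives D_6.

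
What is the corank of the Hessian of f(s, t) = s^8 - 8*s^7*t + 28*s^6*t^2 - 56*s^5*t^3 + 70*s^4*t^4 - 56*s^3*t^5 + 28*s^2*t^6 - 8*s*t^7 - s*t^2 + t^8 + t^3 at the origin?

2

Hessian at 0 has rank 0.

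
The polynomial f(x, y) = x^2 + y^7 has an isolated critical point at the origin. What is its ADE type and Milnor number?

Type A_6, Milnor number mu = 6.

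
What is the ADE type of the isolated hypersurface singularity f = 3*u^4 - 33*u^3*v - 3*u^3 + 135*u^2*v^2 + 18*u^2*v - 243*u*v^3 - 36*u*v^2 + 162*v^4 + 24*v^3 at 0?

E_7

The Hessian of f at 0 is [[0, 0], [0, 0]] with rank 0, so corank 2. A Groebner basis of the Jacobian ideal J(f) in C{u,v} is {3*u^2 - 12*u*v + v^4 + v^3 + 12*v^2, u^3 - 30*u^2 + 120*u*v - 18*v^3 - 120*v^2, u^2*v - 9*u^2 + 36*u*v - 7*v^3 - 36*v^2, -2*u^2 + u*v^2 + 8*u*v - 8*v^3/3 - 8*v^2}; counting standard monomials gives mu = 7. Corank 2; j^3 = -3*(u - 2*v)^3 is a perfect cube, so E-series; the 4-jet and mu = 7 give E_7.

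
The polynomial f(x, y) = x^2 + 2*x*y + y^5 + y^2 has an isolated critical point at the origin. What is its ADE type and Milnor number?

Type A_4, Milnor number mu = 4.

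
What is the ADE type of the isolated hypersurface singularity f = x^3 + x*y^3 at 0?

E_7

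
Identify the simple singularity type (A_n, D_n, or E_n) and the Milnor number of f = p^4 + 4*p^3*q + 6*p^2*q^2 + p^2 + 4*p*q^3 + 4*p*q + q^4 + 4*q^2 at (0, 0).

Type A_{3}, Milnor number mu = 3.

The Hessian of f at 0 is [[2, 4], [4, 8]] with rank 1, so corank 1. A Groebner basis of the Jacobian ideal J(f) in C{p,q} is {q^3, p + 2*q}; counting standard monomials gives mu = 3. Corank 1: A-series; mu = 3 gives A_3.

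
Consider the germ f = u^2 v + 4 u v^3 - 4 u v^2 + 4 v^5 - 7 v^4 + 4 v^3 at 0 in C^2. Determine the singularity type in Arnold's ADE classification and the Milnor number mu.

Type D5, Milnor number mu = 5.

The Hessian of f at 0 is [[0, 0], [0, 0]] with rank 0, so corank 2. A Groebner basis of the Jacobian ideal J(f) in C{u,v} is {u*v^2 + u*v - 2*v^2, u*v/2 + v^3 - v^2, u^2 - 6*u*v + 8*v^2}; counting standard monomials gives mu = 5. Corank 2; j^3 = v*(u - 2*v)^2 has shape L^2 M (L != M), so D-series; mu = 5 gives D_5.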